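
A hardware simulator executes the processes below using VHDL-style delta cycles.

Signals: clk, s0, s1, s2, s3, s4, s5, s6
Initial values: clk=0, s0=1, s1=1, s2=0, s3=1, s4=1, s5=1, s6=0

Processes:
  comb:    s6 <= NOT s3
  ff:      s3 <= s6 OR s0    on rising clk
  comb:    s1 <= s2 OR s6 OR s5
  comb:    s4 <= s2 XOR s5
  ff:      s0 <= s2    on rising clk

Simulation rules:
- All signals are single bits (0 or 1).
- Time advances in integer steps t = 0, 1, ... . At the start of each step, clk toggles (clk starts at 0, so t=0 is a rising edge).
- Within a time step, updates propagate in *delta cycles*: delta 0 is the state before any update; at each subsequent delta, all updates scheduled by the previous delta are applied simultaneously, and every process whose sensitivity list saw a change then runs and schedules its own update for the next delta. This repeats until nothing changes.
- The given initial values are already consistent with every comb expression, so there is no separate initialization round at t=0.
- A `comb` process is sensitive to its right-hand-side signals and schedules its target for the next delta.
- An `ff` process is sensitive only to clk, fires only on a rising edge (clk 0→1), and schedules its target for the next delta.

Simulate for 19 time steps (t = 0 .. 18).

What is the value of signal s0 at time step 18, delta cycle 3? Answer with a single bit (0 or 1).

t=0 Δ0: s2=0 clk=0 s5=1 s1=1 s0=1 s3=1 s6=0 s4=1
  Δ1: clk:0→1
  Δ2: s0:1→0
  (2Δ to stable)
t=1 Δ0: s2=0 clk=1 s5=1 s1=1 s0=0 s3=1 s6=0 s4=1
  Δ1: clk:1→0
  (1Δ to stable)
t=2 Δ0: s2=0 clk=0 s5=1 s1=1 s0=0 s3=1 s6=0 s4=1
  Δ1: clk:0→1
  Δ2: s3:1→0
  Δ3: s6:0→1
  (3Δ to stable)
t=3 Δ0: s2=0 clk=1 s5=1 s1=1 s0=0 s3=0 s6=1 s4=1
  Δ1: clk:1→0
  (1Δ to stable)
t=4 Δ0: s2=0 clk=0 s5=1 s1=1 s0=0 s3=0 s6=1 s4=1
  Δ1: clk:0→1
  Δ2: s3:0→1
  Δ3: s6:1→0
  (3Δ to stable)
t=5 Δ0: s2=0 clk=1 s5=1 s1=1 s0=0 s3=1 s6=0 s4=1
  Δ1: clk:1→0
  (1Δ to stable)
t=6 Δ0: s2=0 clk=0 s5=1 s1=1 s0=0 s3=1 s6=0 s4=1
  Δ1: clk:0→1
  Δ2: s3:1→0
  Δ3: s6:0→1
  (3Δ to stable)
t=7 Δ0: s2=0 clk=1 s5=1 s1=1 s0=0 s3=0 s6=1 s4=1
  Δ1: clk:1→0
  (1Δ to stable)
t=8 Δ0: s2=0 clk=0 s5=1 s1=1 s0=0 s3=0 s6=1 s4=1
  Δ1: clk:0→1
  Δ2: s3:0→1
  Δ3: s6:1→0
  (3Δ to stable)
t=9 Δ0: s2=0 clk=1 s5=1 s1=1 s0=0 s3=1 s6=0 s4=1
  Δ1: clk:1→0
  (1Δ to stable)
t=10 Δ0: s2=0 clk=0 s5=1 s1=1 s0=0 s3=1 s6=0 s4=1
  Δ1: clk:0→1
  Δ2: s3:1→0
  Δ3: s6:0→1
  (3Δ to stable)
t=11 Δ0: s2=0 clk=1 s5=1 s1=1 s0=0 s3=0 s6=1 s4=1
  Δ1: clk:1→0
  (1Δ to stable)
t=12 Δ0: s2=0 clk=0 s5=1 s1=1 s0=0 s3=0 s6=1 s4=1
  Δ1: clk:0→1
  Δ2: s3:0→1
  Δ3: s6:1→0
  (3Δ to stable)
t=13 Δ0: s2=0 clk=1 s5=1 s1=1 s0=0 s3=1 s6=0 s4=1
  Δ1: clk:1→0
  (1Δ to stable)
t=14 Δ0: s2=0 clk=0 s5=1 s1=1 s0=0 s3=1 s6=0 s4=1
  Δ1: clk:0→1
  Δ2: s3:1→0
  Δ3: s6:0→1
  (3Δ to stable)
t=15 Δ0: s2=0 clk=1 s5=1 s1=1 s0=0 s3=0 s6=1 s4=1
  Δ1: clk:1→0
  (1Δ to stable)
t=16 Δ0: s2=0 clk=0 s5=1 s1=1 s0=0 s3=0 s6=1 s4=1
  Δ1: clk:0→1
  Δ2: s3:0→1
  Δ3: s6:1→0
  (3Δ to stable)
t=17 Δ0: s2=0 clk=1 s5=1 s1=1 s0=0 s3=1 s6=0 s4=1
  Δ1: clk:1→0
  (1Δ to stable)
t=18 Δ0: s2=0 clk=0 s5=1 s1=1 s0=0 s3=1 s6=0 s4=1
  Δ1: clk:0→1
  Δ2: s3:1→0
  Δ3: s6:0→1
  (3Δ to stable)

0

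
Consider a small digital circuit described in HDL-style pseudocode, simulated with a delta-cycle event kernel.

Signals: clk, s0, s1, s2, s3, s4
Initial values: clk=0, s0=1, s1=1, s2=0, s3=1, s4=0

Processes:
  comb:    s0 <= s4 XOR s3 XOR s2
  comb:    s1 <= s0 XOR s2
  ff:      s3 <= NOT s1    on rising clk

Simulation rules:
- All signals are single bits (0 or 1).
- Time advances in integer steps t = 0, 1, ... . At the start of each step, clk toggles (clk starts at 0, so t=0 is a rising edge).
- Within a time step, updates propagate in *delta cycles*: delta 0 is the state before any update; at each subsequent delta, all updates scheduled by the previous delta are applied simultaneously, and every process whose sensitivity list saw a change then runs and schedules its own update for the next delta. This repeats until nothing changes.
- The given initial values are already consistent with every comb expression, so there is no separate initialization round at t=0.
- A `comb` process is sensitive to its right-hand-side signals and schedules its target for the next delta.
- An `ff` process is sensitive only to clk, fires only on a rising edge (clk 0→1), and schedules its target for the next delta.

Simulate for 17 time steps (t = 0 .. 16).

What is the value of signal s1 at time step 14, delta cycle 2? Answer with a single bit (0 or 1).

0

t0.Δ0 s4=0 s3=1 clk=0 s0=1 s2=0 s1=1
t0.Δ1 s4=0 s3=1 clk=1 s0=1 s2=0 s1=1
t0.Δ2 s4=0 s3=0 clk=1 s0=1 s2=0 s1=1
t0.Δ3 s4=0 s3=0 clk=1 s0=0 s2=0 s1=1
t0.Δ4 s4=0 s3=0 clk=1 s0=0 s2=0 s1=0
t1.Δ0 s4=0 s3=0 clk=1 s0=0 s2=0 s1=0
t1.Δ1 s4=0 s3=0 clk=0 s0=0 s2=0 s1=0
t2.Δ0 s4=0 s3=0 clk=0 s0=0 s2=0 s1=0
t2.Δ1 s4=0 s3=0 clk=1 s0=0 s2=0 s1=0
t2.Δ2 s4=0 s3=1 clk=1 s0=0 s2=0 s1=0
t2.Δ3 s4=0 s3=1 clk=1 s0=1 s2=0 s1=0
t2.Δ4 s4=0 s3=1 clk=1 s0=1 s2=0 s1=1
t3.Δ0 s4=0 s3=1 clk=1 s0=1 s2=0 s1=1
t3.Δ1 s4=0 s3=1 clk=0 s0=1 s2=0 s1=1
t4.Δ0 s4=0 s3=1 clk=0 s0=1 s2=0 s1=1
t4.Δ1 s4=0 s3=1 clk=1 s0=1 s2=0 s1=1
t4.Δ2 s4=0 s3=0 clk=1 s0=1 s2=0 s1=1
t4.Δ3 s4=0 s3=0 clk=1 s0=0 s2=0 s1=1
t4.Δ4 s4=0 s3=0 clk=1 s0=0 s2=0 s1=0
t5.Δ0 s4=0 s3=0 clk=1 s0=0 s2=0 s1=0
t5.Δ1 s4=0 s3=0 clk=0 s0=0 s2=0 s1=0
t6.Δ0 s4=0 s3=0 clk=0 s0=0 s2=0 s1=0
t6.Δ1 s4=0 s3=0 clk=1 s0=0 s2=0 s1=0
t6.Δ2 s4=0 s3=1 clk=1 s0=0 s2=0 s1=0
t6.Δ3 s4=0 s3=1 clk=1 s0=1 s2=0 s1=0
t6.Δ4 s4=0 s3=1 clk=1 s0=1 s2=0 s1=1
t7.Δ0 s4=0 s3=1 clk=1 s0=1 s2=0 s1=1
t7.Δ1 s4=0 s3=1 clk=0 s0=1 s2=0 s1=1
t8.Δ0 s4=0 s3=1 clk=0 s0=1 s2=0 s1=1
t8.Δ1 s4=0 s3=1 clk=1 s0=1 s2=0 s1=1
t8.Δ2 s4=0 s3=0 clk=1 s0=1 s2=0 s1=1
t8.Δ3 s4=0 s3=0 clk=1 s0=0 s2=0 s1=1
t8.Δ4 s4=0 s3=0 clk=1 s0=0 s2=0 s1=0
t9.Δ0 s4=0 s3=0 clk=1 s0=0 s2=0 s1=0
t9.Δ1 s4=0 s3=0 clk=0 s0=0 s2=0 s1=0
t10.Δ0 s4=0 s3=0 clk=0 s0=0 s2=0 s1=0
t10.Δ1 s4=0 s3=0 clk=1 s0=0 s2=0 s1=0
t10.Δ2 s4=0 s3=1 clk=1 s0=0 s2=0 s1=0
t10.Δ3 s4=0 s3=1 clk=1 s0=1 s2=0 s1=0
t10.Δ4 s4=0 s3=1 clk=1 s0=1 s2=0 s1=1
t11.Δ0 s4=0 s3=1 clk=1 s0=1 s2=0 s1=1
t11.Δ1 s4=0 s3=1 clk=0 s0=1 s2=0 s1=1
t12.Δ0 s4=0 s3=1 clk=0 s0=1 s2=0 s1=1
t12.Δ1 s4=0 s3=1 clk=1 s0=1 s2=0 s1=1
t12.Δ2 s4=0 s3=0 clk=1 s0=1 s2=0 s1=1
t12.Δ3 s4=0 s3=0 clk=1 s0=0 s2=0 s1=1
t12.Δ4 s4=0 s3=0 clk=1 s0=0 s2=0 s1=0
t13.Δ0 s4=0 s3=0 clk=1 s0=0 s2=0 s1=0
t13.Δ1 s4=0 s3=0 clk=0 s0=0 s2=0 s1=0
t14.Δ0 s4=0 s3=0 clk=0 s0=0 s2=0 s1=0
t14.Δ1 s4=0 s3=0 clk=1 s0=0 s2=0 s1=0
t14.Δ2 s4=0 s3=1 clk=1 s0=0 s2=0 s1=0
t14.Δ3 s4=0 s3=1 clk=1 s0=1 s2=0 s1=0
t14.Δ4 s4=0 s3=1 clk=1 s0=1 s2=0 s1=1
t15.Δ0 s4=0 s3=1 clk=1 s0=1 s2=0 s1=1
t15.Δ1 s4=0 s3=1 clk=0 s0=1 s2=0 s1=1
t16.Δ0 s4=0 s3=1 clk=0 s0=1 s2=0 s1=1
t16.Δ1 s4=0 s3=1 clk=1 s0=1 s2=0 s1=1
t16.Δ2 s4=0 s3=0 clk=1 s0=1 s2=0 s1=1
t16.Δ3 s4=0 s3=0 clk=1 s0=0 s2=0 s1=1
t16.Δ4 s4=0 s3=0 clk=1 s0=0 s2=0 s1=0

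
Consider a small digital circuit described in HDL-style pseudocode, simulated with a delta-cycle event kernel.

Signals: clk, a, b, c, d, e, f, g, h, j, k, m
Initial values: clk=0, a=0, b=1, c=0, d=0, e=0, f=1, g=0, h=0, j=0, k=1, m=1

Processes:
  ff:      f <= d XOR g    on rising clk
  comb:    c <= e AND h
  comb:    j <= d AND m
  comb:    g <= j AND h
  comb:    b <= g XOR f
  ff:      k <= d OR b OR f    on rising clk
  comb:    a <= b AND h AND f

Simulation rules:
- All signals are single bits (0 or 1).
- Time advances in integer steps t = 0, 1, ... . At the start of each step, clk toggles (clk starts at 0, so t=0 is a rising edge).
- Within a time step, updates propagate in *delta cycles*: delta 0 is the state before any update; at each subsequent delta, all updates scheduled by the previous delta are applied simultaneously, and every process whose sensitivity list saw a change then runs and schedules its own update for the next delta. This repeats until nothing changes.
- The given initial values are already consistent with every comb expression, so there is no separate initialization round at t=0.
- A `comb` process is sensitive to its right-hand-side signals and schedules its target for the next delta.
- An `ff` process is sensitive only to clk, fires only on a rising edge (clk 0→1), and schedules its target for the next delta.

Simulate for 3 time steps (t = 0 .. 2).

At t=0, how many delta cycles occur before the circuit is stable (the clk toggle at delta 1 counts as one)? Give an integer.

3

t=0 Δ0: h=0 b=1 k=1 a=0 f=1 j=0 clk=0 e=0 g=0 c=0 d=0 m=1
  Δ1: clk:0→1
  Δ2: f:1→0
  Δ3: b:1→0
  (3Δ to stable)
t=1 Δ0: h=0 b=0 k=1 a=0 f=0 j=0 clk=1 e=0 g=0 c=0 d=0 m=1
  Δ1: clk:1→0
  (1Δ to stable)
t=2 Δ0: h=0 b=0 k=1 a=0 f=0 j=0 clk=0 e=0 g=0 c=0 d=0 m=1
  Δ1: clk:0→1
  Δ2: k:1→0
  (2Δ to stable)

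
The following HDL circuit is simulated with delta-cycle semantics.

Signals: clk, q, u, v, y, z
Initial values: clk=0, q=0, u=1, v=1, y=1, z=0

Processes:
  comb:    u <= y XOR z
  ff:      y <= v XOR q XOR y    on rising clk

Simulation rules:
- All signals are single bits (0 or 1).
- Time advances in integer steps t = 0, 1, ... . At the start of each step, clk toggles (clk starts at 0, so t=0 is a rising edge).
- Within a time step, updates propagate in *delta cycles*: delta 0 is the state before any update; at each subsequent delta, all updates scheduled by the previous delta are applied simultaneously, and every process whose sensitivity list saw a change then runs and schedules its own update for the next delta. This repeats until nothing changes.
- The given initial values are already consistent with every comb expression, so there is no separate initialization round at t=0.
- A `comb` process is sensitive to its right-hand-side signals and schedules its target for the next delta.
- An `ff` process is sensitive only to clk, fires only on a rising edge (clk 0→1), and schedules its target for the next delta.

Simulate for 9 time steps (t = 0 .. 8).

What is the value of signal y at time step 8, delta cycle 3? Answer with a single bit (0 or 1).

0

t=0 Δ0: y=1 q=0 u=1 z=0 v=1 clk=0
  Δ1: clk:0→1
  Δ2: y:1→0
  Δ3: u:1→0
  (3Δ to stable)
t=1 Δ0: y=0 q=0 u=0 z=0 v=1 clk=1
  Δ1: clk:1→0
  (1Δ to stable)
t=2 Δ0: y=0 q=0 u=0 z=0 v=1 clk=0
  Δ1: clk:0→1
  Δ2: y:0→1
  Δ3: u:0→1
  (3Δ to stable)
t=3 Δ0: y=1 q=0 u=1 z=0 v=1 clk=1
  Δ1: clk:1→0
  (1Δ to stable)
t=4 Δ0: y=1 q=0 u=1 z=0 v=1 clk=0
  Δ1: clk:0→1
  Δ2: y:1→0
  Δ3: u:1→0
  (3Δ to stable)
t=5 Δ0: y=0 q=0 u=0 z=0 v=1 clk=1
  Δ1: clk:1→0
  (1Δ to stable)
t=6 Δ0: y=0 q=0 u=0 z=0 v=1 clk=0
  Δ1: clk:0→1
  Δ2: y:0→1
  Δ3: u:0→1
  (3Δ to stable)
t=7 Δ0: y=1 q=0 u=1 z=0 v=1 clk=1
  Δ1: clk:1→0
  (1Δ to stable)
t=8 Δ0: y=1 q=0 u=1 z=0 v=1 clk=0
  Δ1: clk:0→1
  Δ2: y:1→0
  Δ3: u:1→0
  (3Δ to stable)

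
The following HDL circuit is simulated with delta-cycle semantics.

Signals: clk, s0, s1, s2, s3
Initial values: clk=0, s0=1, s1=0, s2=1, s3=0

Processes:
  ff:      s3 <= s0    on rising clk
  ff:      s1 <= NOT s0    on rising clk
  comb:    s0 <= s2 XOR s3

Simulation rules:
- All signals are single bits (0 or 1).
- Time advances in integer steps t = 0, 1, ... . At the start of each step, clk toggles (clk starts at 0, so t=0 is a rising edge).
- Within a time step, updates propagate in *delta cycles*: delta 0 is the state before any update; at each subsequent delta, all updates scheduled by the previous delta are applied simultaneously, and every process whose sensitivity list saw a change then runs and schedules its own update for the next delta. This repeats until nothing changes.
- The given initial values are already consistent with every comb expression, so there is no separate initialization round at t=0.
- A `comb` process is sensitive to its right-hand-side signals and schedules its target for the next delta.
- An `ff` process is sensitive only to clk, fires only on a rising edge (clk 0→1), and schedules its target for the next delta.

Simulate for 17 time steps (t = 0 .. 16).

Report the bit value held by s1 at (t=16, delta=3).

0

[bits: clk,s0,s2,s1,s3]
t=0: Δ0=01100 Δ1=11100 Δ2=11101 Δ3=10101 | 3Δ
t=1: Δ0=10101 Δ1=00101 | 1Δ
t=2: Δ0=00101 Δ1=10101 Δ2=10110 Δ3=11110 | 3Δ
t=3: Δ0=11110 Δ1=01110 | 1Δ
t=4: Δ0=01110 Δ1=11110 Δ2=11101 Δ3=10101 | 3Δ
t=5: Δ0=10101 Δ1=00101 | 1Δ
t=6: Δ0=00101 Δ1=10101 Δ2=10110 Δ3=11110 | 3Δ
t=7: Δ0=11110 Δ1=01110 | 1Δ
t=8: Δ0=01110 Δ1=11110 Δ2=11101 Δ3=10101 | 3Δ
t=9: Δ0=10101 Δ1=00101 | 1Δ
t=10: Δ0=00101 Δ1=10101 Δ2=10110 Δ3=11110 | 3Δ
t=11: Δ0=11110 Δ1=01110 | 1Δ
t=12: Δ0=01110 Δ1=11110 Δ2=11101 Δ3=10101 | 3Δ
t=13: Δ0=10101 Δ1=00101 | 1Δ
t=14: Δ0=00101 Δ1=10101 Δ2=10110 Δ3=11110 | 3Δ
t=15: Δ0=11110 Δ1=01110 | 1Δ
t=16: Δ0=01110 Δ1=11110 Δ2=11101 Δ3=10101 | 3Δ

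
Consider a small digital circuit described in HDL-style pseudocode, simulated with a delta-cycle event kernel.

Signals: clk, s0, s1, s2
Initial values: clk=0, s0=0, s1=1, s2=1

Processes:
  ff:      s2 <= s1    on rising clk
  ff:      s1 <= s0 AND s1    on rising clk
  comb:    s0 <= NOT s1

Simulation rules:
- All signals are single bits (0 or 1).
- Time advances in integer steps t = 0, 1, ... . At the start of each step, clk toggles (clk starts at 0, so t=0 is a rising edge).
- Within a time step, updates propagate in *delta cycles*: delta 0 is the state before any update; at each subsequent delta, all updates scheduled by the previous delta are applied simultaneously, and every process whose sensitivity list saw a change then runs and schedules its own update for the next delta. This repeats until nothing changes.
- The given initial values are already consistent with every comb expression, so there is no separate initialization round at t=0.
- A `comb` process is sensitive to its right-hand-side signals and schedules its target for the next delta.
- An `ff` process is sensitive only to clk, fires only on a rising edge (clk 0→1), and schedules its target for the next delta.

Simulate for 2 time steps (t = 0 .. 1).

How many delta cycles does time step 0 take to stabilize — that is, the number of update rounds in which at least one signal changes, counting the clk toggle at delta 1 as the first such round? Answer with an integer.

3

t0.Δ0 s1=1 clk=0 s2=1 s0=0
t0.Δ1 s1=1 clk=1 s2=1 s0=0
t0.Δ2 s1=0 clk=1 s2=1 s0=0
t0.Δ3 s1=0 clk=1 s2=1 s0=1
t1.Δ0 s1=0 clk=1 s2=1 s0=1
t1.Δ1 s1=0 clk=0 s2=1 s0=1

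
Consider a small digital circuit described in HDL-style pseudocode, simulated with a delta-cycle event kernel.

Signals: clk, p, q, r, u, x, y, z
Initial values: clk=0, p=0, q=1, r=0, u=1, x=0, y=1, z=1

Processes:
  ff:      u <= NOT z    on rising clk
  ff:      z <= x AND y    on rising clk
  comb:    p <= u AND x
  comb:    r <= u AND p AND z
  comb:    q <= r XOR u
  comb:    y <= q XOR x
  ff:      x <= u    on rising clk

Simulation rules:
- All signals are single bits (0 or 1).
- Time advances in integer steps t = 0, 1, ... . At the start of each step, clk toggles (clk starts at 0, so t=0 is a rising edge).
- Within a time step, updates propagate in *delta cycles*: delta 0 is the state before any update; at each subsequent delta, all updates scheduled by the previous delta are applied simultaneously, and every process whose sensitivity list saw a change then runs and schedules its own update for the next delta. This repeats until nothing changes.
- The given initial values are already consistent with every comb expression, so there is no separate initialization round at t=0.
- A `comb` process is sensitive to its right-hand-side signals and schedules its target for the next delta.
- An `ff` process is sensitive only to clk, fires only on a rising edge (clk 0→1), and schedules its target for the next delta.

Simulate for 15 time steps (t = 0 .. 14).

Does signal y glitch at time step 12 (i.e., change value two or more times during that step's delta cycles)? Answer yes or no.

t=0 Δ0: p=0 clk=0 r=0 z=1 q=1 u=1 y=1 x=0
  Δ1: clk:0→1
  Δ2: z:1→0, u:1→0, x:0→1
  Δ3: q:1→0, y:1→0
  Δ4: y:0→1
  (4Δ to stable)
t=1 Δ0: p=0 clk=1 r=0 z=0 q=0 u=0 y=1 x=1
  Δ1: clk:1→0
  (1Δ to stable)
t=2 Δ0: p=0 clk=0 r=0 z=0 q=0 u=0 y=1 x=1
  Δ1: clk:0→1
  Δ2: z:0→1, u:0→1, x:1→0
  Δ3: q:0→1, y:1→0
  Δ4: y:0→1
  (4Δ to stable)
t=3 Δ0: p=0 clk=1 r=0 z=1 q=1 u=1 y=1 x=0
  Δ1: clk:1→0
  (1Δ to stable)
t=4 Δ0: p=0 clk=0 r=0 z=1 q=1 u=1 y=1 x=0
  Δ1: clk:0→1
  Δ2: z:1→0, u:1→0, x:0→1
  Δ3: q:1→0, y:1→0
  Δ4: y:0→1
  (4Δ to stable)
t=5 Δ0: p=0 clk=1 r=0 z=0 q=0 u=0 y=1 x=1
  Δ1: clk:1→0
  (1Δ to stable)
t=6 Δ0: p=0 clk=0 r=0 z=0 q=0 u=0 y=1 x=1
  Δ1: clk:0→1
  Δ2: z:0→1, u:0→1, x:1→0
  Δ3: q:0→1, y:1→0
  Δ4: y:0→1
  (4Δ to stable)
t=7 Δ0: p=0 clk=1 r=0 z=1 q=1 u=1 y=1 x=0
  Δ1: clk:1→0
  (1Δ to stable)
t=8 Δ0: p=0 clk=0 r=0 z=1 q=1 u=1 y=1 x=0
  Δ1: clk:0→1
  Δ2: z:1→0, u:1→0, x:0→1
  Δ3: q:1→0, y:1→0
  Δ4: y:0→1
  (4Δ to stable)
t=9 Δ0: p=0 clk=1 r=0 z=0 q=0 u=0 y=1 x=1
  Δ1: clk:1→0
  (1Δ to stable)
t=10 Δ0: p=0 clk=0 r=0 z=0 q=0 u=0 y=1 x=1
  Δ1: clk:0→1
  Δ2: z:0→1, u:0→1, x:1→0
  Δ3: q:0→1, y:1→0
  Δ4: y:0→1
  (4Δ to stable)
t=11 Δ0: p=0 clk=1 r=0 z=1 q=1 u=1 y=1 x=0
  Δ1: clk:1→0
  (1Δ to stable)
t=12 Δ0: p=0 clk=0 r=0 z=1 q=1 u=1 y=1 x=0
  Δ1: clk:0→1
  Δ2: z:1→0, u:1→0, x:0→1
  Δ3: q:1→0, y:1→0
  Δ4: y:0→1
  (4Δ to stable)
t=13 Δ0: p=0 clk=1 r=0 z=0 q=0 u=0 y=1 x=1
  Δ1: clk:1→0
  (1Δ to stable)
t=14 Δ0: p=0 clk=0 r=0 z=0 q=0 u=0 y=1 x=1
  Δ1: clk:0→1
  Δ2: z:0→1, u:0→1, x:1→0
  Δ3: q:0→1, y:1→0
  Δ4: y:0→1
  (4Δ to stable)

yes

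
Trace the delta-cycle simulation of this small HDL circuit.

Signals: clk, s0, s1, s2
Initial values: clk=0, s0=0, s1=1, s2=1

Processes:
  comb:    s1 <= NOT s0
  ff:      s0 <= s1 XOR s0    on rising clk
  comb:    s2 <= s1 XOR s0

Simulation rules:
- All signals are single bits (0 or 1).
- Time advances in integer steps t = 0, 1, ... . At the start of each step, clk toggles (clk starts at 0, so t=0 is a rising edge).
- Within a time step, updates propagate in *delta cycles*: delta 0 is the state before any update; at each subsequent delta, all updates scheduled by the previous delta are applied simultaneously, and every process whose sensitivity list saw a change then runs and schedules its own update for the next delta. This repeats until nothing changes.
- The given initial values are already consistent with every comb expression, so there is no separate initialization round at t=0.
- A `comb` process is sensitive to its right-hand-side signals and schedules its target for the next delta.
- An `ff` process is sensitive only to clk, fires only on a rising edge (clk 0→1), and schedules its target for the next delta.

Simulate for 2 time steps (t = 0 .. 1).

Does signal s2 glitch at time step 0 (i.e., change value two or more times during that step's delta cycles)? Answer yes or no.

yes

t0.Δ0 s2=1 s0=0 clk=0 s1=1
t0.Δ1 s2=1 s0=0 clk=1 s1=1
t0.Δ2 s2=1 s0=1 clk=1 s1=1
t0.Δ3 s2=0 s0=1 clk=1 s1=0
t0.Δ4 s2=1 s0=1 clk=1 s1=0
t1.Δ0 s2=1 s0=1 clk=1 s1=0
t1.Δ1 s2=1 s0=1 clk=0 s1=0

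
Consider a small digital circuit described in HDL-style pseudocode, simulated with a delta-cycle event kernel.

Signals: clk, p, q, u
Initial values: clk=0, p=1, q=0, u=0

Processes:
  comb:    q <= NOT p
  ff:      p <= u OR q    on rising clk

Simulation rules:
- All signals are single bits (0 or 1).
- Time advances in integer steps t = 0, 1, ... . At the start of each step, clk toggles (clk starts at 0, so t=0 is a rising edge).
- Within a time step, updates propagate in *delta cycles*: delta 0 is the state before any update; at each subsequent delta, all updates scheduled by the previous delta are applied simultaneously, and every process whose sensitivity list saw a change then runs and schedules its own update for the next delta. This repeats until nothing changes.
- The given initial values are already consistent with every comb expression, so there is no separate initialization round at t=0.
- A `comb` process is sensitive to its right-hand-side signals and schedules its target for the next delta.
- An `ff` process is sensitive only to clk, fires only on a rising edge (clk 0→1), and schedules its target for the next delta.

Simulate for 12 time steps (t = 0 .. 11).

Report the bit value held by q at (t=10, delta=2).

[bits: p,u,q,clk]
t=0: Δ0=1000 Δ1=1001 Δ2=0001 Δ3=0011 | 3Δ
t=1: Δ0=0011 Δ1=0010 | 1Δ
t=2: Δ0=0010 Δ1=0011 Δ2=1011 Δ3=1001 | 3Δ
t=3: Δ0=1001 Δ1=1000 | 1Δ
t=4: Δ0=1000 Δ1=1001 Δ2=0001 Δ3=0011 | 3Δ
t=5: Δ0=0011 Δ1=0010 | 1Δ
t=6: Δ0=0010 Δ1=0011 Δ2=1011 Δ3=1001 | 3Δ
t=7: Δ0=1001 Δ1=1000 | 1Δ
t=8: Δ0=1000 Δ1=1001 Δ2=0001 Δ3=0011 | 3Δ
t=9: Δ0=0011 Δ1=0010 | 1Δ
t=10: Δ0=0010 Δ1=0011 Δ2=1011 Δ3=1001 | 3Δ
t=11: Δ0=1001 Δ1=1000 | 1Δ

1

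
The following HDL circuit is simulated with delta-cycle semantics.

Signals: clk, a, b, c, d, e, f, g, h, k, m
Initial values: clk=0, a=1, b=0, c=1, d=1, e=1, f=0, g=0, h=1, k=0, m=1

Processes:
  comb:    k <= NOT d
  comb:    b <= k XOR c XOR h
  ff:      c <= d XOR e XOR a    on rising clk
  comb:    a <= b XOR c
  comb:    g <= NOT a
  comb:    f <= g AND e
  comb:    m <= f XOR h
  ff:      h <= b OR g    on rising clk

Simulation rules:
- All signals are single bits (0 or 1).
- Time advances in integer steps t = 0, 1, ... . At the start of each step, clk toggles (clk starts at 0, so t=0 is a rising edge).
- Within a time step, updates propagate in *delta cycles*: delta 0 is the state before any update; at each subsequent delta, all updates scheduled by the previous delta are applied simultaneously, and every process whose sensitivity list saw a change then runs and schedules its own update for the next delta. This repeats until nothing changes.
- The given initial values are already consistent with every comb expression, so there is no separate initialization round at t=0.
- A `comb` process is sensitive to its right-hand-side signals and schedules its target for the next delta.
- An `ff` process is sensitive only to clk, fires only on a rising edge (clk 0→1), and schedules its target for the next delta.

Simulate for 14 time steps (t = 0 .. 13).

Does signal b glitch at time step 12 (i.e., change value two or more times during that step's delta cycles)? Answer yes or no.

t=0 Δ0: g=0 h=1 b=0 c=1 m=1 k=0 a=1 f=0 e=1 clk=0 d=1
  Δ1: clk:0→1
  Δ2: h:1→0
  Δ3: b:0→1, m:1→0
  Δ4: a:1→0
  Δ5: g:0→1
  Δ6: f:0→1
  Δ7: m:0→1
  (7Δ to stable)
t=1 Δ0: g=1 h=0 b=1 c=1 m=1 k=0 a=0 f=1 e=1 clk=1 d=1
  Δ1: clk:1→0
  (1Δ to stable)
t=2 Δ0: g=1 h=0 b=1 c=1 m=1 k=0 a=0 f=1 e=1 clk=0 d=1
  Δ1: clk:0→1
  Δ2: h:0→1, c:1→0
  Δ3: m:1→0, a:0→1
  Δ4: g:1→0
  Δ5: f:1→0
  Δ6: m:0→1
  (6Δ to stable)
t=3 Δ0: g=0 h=1 b=1 c=0 m=1 k=0 a=1 f=0 e=1 clk=1 d=1
  Δ1: clk:1→0
  (1Δ to stable)
t=4 Δ0: g=0 h=1 b=1 c=0 m=1 k=0 a=1 f=0 e=1 clk=0 d=1
  Δ1: clk:0→1
  Δ2: c:0→1
  Δ3: b:1→0, a:1→0
  Δ4: g:0→1, a:0→1
  Δ5: g:1→0, f:0→1
  Δ6: m:1→0, f:1→0
  Δ7: m:0→1
  (7Δ to stable)
t=5 Δ0: g=0 h=1 b=0 c=1 m=1 k=0 a=1 f=0 e=1 clk=1 d=1
  Δ1: clk:1→0
  (1Δ to stable)
t=6 Δ0: g=0 h=1 b=0 c=1 m=1 k=0 a=1 f=0 e=1 clk=0 d=1
  Δ1: clk:0→1
  Δ2: h:1→0
  Δ3: b:0→1, m:1→0
  Δ4: a:1→0
  Δ5: g:0→1
  Δ6: f:0→1
  Δ7: m:0→1
  (7Δ to stable)
t=7 Δ0: g=1 h=0 b=1 c=1 m=1 k=0 a=0 f=1 e=1 clk=1 d=1
  Δ1: clk:1→0
  (1Δ to stable)
t=8 Δ0: g=1 h=0 b=1 c=1 m=1 k=0 a=0 f=1 e=1 clk=0 d=1
  Δ1: clk:0→1
  Δ2: h:0→1, c:1→0
  Δ3: m:1→0, a:0→1
  Δ4: g:1→0
  Δ5: f:1→0
  Δ6: m:0→1
  (6Δ to stable)
t=9 Δ0: g=0 h=1 b=1 c=0 m=1 k=0 a=1 f=0 e=1 clk=1 d=1
  Δ1: clk:1→0
  (1Δ to stable)
t=10 Δ0: g=0 h=1 b=1 c=0 m=1 k=0 a=1 f=0 e=1 clk=0 d=1
  Δ1: clk:0→1
  Δ2: c:0→1
  Δ3: b:1→0, a:1→0
  Δ4: g:0→1, a:0→1
  Δ5: g:1→0, f:0→1
  Δ6: m:1→0, f:1→0
  Δ7: m:0→1
  (7Δ to stable)
t=11 Δ0: g=0 h=1 b=0 c=1 m=1 k=0 a=1 f=0 e=1 clk=1 d=1
  Δ1: clk:1→0
  (1Δ to stable)
t=12 Δ0: g=0 h=1 b=0 c=1 m=1 k=0 a=1 f=0 e=1 clk=0 d=1
  Δ1: clk:0→1
  Δ2: h:1→0
  Δ3: b:0→1, m:1→0
  Δ4: a:1→0
  Δ5: g:0→1
  Δ6: f:0→1
  Δ7: m:0→1
  (7Δ to stable)
t=13 Δ0: g=1 h=0 b=1 c=1 m=1 k=0 a=0 f=1 e=1 clk=1 d=1
  Δ1: clk:1→0
  (1Δ to stable)

no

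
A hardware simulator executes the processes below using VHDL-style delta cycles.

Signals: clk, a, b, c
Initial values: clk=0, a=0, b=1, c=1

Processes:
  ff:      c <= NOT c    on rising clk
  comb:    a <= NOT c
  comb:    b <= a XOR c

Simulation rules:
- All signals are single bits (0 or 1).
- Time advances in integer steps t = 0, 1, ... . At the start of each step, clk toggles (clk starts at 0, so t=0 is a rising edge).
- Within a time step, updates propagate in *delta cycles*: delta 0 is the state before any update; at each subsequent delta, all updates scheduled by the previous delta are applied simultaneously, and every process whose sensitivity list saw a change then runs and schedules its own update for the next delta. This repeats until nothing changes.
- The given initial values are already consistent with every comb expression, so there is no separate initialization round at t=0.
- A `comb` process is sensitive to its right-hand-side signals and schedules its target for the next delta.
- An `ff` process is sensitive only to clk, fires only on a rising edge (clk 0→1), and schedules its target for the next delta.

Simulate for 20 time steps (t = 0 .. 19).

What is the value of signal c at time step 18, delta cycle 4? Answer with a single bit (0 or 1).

[bits: c,b,a,clk]
t=0: Δ0=1100 Δ1=1101 Δ2=0101 Δ3=0011 Δ4=0111 | 4Δ
t=1: Δ0=0111 Δ1=0110 | 1Δ
t=2: Δ0=0110 Δ1=0111 Δ2=1111 Δ3=1001 Δ4=1101 | 4Δ
t=3: Δ0=1101 Δ1=1100 | 1Δ
t=4: Δ0=1100 Δ1=1101 Δ2=0101 Δ3=0011 Δ4=0111 | 4Δ
t=5: Δ0=0111 Δ1=0110 | 1Δ
t=6: Δ0=0110 Δ1=0111 Δ2=1111 Δ3=1001 Δ4=1101 | 4Δ
t=7: Δ0=1101 Δ1=1100 | 1Δ
t=8: Δ0=1100 Δ1=1101 Δ2=0101 Δ3=0011 Δ4=0111 | 4Δ
t=9: Δ0=0111 Δ1=0110 | 1Δ
t=10: Δ0=0110 Δ1=0111 Δ2=1111 Δ3=1001 Δ4=1101 | 4Δ
t=11: Δ0=1101 Δ1=1100 | 1Δ
t=12: Δ0=1100 Δ1=1101 Δ2=0101 Δ3=0011 Δ4=0111 | 4Δ
t=13: Δ0=0111 Δ1=0110 | 1Δ
t=14: Δ0=0110 Δ1=0111 Δ2=1111 Δ3=1001 Δ4=1101 | 4Δ
t=15: Δ0=1101 Δ1=1100 | 1Δ
t=16: Δ0=1100 Δ1=1101 Δ2=0101 Δ3=0011 Δ4=0111 | 4Δ
t=17: Δ0=0111 Δ1=0110 | 1Δ
t=18: Δ0=0110 Δ1=0111 Δ2=1111 Δ3=1001 Δ4=1101 | 4Δ
t=19: Δ0=1101 Δ1=1100 | 1Δ

1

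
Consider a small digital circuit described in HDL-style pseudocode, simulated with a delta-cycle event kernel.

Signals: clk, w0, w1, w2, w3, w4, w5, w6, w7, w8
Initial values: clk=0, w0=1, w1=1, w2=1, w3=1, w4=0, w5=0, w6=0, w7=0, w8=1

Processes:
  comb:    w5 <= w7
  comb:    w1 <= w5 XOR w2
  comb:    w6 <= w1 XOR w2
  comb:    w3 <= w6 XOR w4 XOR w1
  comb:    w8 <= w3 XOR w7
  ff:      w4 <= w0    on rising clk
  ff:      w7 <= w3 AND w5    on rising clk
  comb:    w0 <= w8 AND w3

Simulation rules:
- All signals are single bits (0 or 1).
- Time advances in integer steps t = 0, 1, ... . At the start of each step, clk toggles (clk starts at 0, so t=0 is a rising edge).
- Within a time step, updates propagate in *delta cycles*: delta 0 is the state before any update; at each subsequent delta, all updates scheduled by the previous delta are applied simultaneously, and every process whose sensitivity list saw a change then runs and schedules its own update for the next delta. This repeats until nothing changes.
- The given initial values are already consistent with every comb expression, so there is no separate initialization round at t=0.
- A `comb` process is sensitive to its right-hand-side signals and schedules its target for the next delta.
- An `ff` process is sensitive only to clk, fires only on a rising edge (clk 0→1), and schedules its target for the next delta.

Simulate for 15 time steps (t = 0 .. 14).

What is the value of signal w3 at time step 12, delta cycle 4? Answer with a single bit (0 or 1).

0

t=0 Δ0: w4=0 w8=1 w7=0 clk=0 w5=0 w2=1 w3=1 w1=1 w6=0 w0=1
  Δ1: clk:0→1
  Δ2: w4:0→1
  Δ3: w3:1→0
  Δ4: w8:1→0, w0:1→0
  (4Δ to stable)
t=1 Δ0: w4=1 w8=0 w7=0 clk=1 w5=0 w2=1 w3=0 w1=1 w6=0 w0=0
  Δ1: clk:1→0
  (1Δ to stable)
t=2 Δ0: w4=1 w8=0 w7=0 clk=0 w5=0 w2=1 w3=0 w1=1 w6=0 w0=0
  Δ1: clk:0→1
  Δ2: w4:1→0
  Δ3: w3:0→1
  Δ4: w8:0→1
  Δ5: w0:0→1
  (5Δ to stable)
t=3 Δ0: w4=0 w8=1 w7=0 clk=1 w5=0 w2=1 w3=1 w1=1 w6=0 w0=1
  Δ1: clk:1→0
  (1Δ to stable)
t=4 Δ0: w4=0 w8=1 w7=0 clk=0 w5=0 w2=1 w3=1 w1=1 w6=0 w0=1
  Δ1: clk:0→1
  Δ2: w4:0→1
  Δ3: w3:1→0
  Δ4: w8:1→0, w0:1→0
  (4Δ to stable)
t=5 Δ0: w4=1 w8=0 w7=0 clk=1 w5=0 w2=1 w3=0 w1=1 w6=0 w0=0
  Δ1: clk:1→0
  (1Δ to stable)
t=6 Δ0: w4=1 w8=0 w7=0 clk=0 w5=0 w2=1 w3=0 w1=1 w6=0 w0=0
  Δ1: clk:0→1
  Δ2: w4:1→0
  Δ3: w3:0→1
  Δ4: w8:0→1
  Δ5: w0:0→1
  (5Δ to stable)
t=7 Δ0: w4=0 w8=1 w7=0 clk=1 w5=0 w2=1 w3=1 w1=1 w6=0 w0=1
  Δ1: clk:1→0
  (1Δ to stable)
t=8 Δ0: w4=0 w8=1 w7=0 clk=0 w5=0 w2=1 w3=1 w1=1 w6=0 w0=1
  Δ1: clk:0→1
  Δ2: w4:0→1
  Δ3: w3:1→0
  Δ4: w8:1→0, w0:1→0
  (4Δ to stable)
t=9 Δ0: w4=1 w8=0 w7=0 clk=1 w5=0 w2=1 w3=0 w1=1 w6=0 w0=0
  Δ1: clk:1→0
  (1Δ to stable)
t=10 Δ0: w4=1 w8=0 w7=0 clk=0 w5=0 w2=1 w3=0 w1=1 w6=0 w0=0
  Δ1: clk:0→1
  Δ2: w4:1→0
  Δ3: w3:0→1
  Δ4: w8:0→1
  Δ5: w0:0→1
  (5Δ to stable)
t=11 Δ0: w4=0 w8=1 w7=0 clk=1 w5=0 w2=1 w3=1 w1=1 w6=0 w0=1
  Δ1: clk:1→0
  (1Δ to stable)
t=12 Δ0: w4=0 w8=1 w7=0 clk=0 w5=0 w2=1 w3=1 w1=1 w6=0 w0=1
  Δ1: clk:0→1
  Δ2: w4:0→1
  Δ3: w3:1→0
  Δ4: w8:1→0, w0:1→0
  (4Δ to stable)
t=13 Δ0: w4=1 w8=0 w7=0 clk=1 w5=0 w2=1 w3=0 w1=1 w6=0 w0=0
  Δ1: clk:1→0
  (1Δ to stable)
t=14 Δ0: w4=1 w8=0 w7=0 clk=0 w5=0 w2=1 w3=0 w1=1 w6=0 w0=0
  Δ1: clk:0→1
  Δ2: w4:1→0
  Δ3: w3:0→1
  Δ4: w8:0→1
  Δ5: w0:0→1
  (5Δ to stable)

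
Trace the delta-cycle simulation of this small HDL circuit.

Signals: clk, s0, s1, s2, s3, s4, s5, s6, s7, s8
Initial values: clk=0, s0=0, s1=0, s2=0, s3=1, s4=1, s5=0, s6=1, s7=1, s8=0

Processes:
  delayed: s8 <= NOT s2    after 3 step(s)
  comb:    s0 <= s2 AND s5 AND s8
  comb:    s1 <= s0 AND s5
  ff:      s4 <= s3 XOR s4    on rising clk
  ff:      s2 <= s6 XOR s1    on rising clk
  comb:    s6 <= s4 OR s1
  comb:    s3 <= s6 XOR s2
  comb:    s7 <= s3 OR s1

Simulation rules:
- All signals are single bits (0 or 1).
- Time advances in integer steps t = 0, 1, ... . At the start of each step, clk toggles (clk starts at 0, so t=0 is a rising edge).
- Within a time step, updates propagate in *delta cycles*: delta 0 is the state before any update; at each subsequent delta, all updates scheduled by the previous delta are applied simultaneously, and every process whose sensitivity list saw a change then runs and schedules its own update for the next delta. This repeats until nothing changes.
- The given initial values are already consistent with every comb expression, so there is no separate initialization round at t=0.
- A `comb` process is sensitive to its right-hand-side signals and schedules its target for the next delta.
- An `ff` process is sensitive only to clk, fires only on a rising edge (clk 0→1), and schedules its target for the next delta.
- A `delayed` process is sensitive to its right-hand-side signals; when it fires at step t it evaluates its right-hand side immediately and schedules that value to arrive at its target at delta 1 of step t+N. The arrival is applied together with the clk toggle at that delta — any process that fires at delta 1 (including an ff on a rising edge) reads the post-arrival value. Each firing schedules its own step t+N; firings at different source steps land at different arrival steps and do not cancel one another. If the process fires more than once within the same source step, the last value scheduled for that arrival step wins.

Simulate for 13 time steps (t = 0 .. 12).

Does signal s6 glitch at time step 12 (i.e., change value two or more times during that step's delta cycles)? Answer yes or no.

no

[bits: s1,s3,s8,s7,s4,s2,s5,s0,clk,s6]
t=0: Δ0=0101100001 Δ1=0101100011 Δ2=0101010011 Δ3=0001010010 Δ4=0100010010 Δ5=0101010010 | 5Δ
t=1: Δ0=0101010010 Δ1=0101010000 | 1Δ
t=2: Δ0=0101010000 Δ1=0101010010 Δ2=0101100010 Δ3=0001100011 Δ4=0100100011 Δ5=0101100011 | 5Δ
t=3: Δ0=0101100011 Δ1=0101100001 | 1Δ
t=4: Δ0=0101100001 Δ1=0101100011 Δ2=0101010011 Δ3=0001010010 Δ4=0100010010 Δ5=0101010010 | 5Δ
t=5: Δ0=0101010010 Δ1=0111010000 | 1Δ
t=6: Δ0=0111010000 Δ1=0111010010 Δ2=0111100010 Δ3=0011100011 Δ4=0110100011 Δ5=0111100011 | 5Δ
t=7: Δ0=0111100011 Δ1=0101100001 | 1Δ
t=8: Δ0=0101100001 Δ1=0101100011 Δ2=0101010011 Δ3=0001010010 Δ4=0100010010 Δ5=0101010010 | 5Δ
t=9: Δ0=0101010010 Δ1=0111010000 | 1Δ
t=10: Δ0=0111010000 Δ1=0111010010 Δ2=0111100010 Δ3=0011100011 Δ4=0110100011 Δ5=0111100011 | 5Δ
t=11: Δ0=0111100011 Δ1=0101100001 | 1Δ
t=12: Δ0=0101100001 Δ1=0101100011 Δ2=0101010011 Δ3=0001010010 Δ4=0100010010 Δ5=0101010010 | 5Δ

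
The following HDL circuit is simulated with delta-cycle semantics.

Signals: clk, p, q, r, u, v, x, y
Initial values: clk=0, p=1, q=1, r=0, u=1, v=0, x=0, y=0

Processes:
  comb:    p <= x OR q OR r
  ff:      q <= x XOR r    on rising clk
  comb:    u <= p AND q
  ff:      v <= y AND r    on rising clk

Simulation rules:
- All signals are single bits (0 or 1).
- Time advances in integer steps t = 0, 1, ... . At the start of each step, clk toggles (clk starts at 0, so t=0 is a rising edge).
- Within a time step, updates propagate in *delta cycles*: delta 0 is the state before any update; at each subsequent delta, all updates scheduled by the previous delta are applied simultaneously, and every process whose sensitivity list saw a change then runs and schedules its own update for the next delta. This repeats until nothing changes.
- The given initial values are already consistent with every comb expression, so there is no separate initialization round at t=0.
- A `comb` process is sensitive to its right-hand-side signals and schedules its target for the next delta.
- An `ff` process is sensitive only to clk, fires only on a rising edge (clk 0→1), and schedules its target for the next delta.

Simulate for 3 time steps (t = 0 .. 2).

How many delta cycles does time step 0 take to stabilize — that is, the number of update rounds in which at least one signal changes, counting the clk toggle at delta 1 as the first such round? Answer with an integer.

t=0 Δ0: y=0 q=1 u=1 x=0 r=0 p=1 clk=0 v=0
  Δ1: clk:0→1
  Δ2: q:1→0
  Δ3: u:1→0, p:1→0
  (3Δ to stable)
t=1 Δ0: y=0 q=0 u=0 x=0 r=0 p=0 clk=1 v=0
  Δ1: clk:1→0
  (1Δ to stable)
t=2 Δ0: y=0 q=0 u=0 x=0 r=0 p=0 clk=0 v=0
  Δ1: clk:0→1
  (1Δ to stable)

3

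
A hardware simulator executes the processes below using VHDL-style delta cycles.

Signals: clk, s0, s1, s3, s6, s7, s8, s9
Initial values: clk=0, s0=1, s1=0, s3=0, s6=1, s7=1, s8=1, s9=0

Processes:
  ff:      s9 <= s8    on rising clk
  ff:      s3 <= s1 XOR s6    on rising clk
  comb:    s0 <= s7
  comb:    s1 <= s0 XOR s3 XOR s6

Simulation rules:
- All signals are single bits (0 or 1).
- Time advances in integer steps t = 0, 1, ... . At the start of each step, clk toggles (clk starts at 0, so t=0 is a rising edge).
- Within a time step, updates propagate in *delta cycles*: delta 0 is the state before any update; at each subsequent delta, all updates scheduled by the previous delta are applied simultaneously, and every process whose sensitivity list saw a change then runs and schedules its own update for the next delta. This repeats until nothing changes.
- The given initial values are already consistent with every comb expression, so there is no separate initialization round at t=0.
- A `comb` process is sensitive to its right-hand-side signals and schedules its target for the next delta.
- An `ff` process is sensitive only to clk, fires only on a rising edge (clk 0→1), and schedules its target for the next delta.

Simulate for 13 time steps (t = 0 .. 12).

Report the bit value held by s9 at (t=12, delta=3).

1

[bits: s8,s6,s0,s9,s1,s7,clk,s3]
t=0: Δ0=11100100 Δ1=11100110 Δ2=11110111 Δ3=11111111 | 3Δ
t=1: Δ0=11111111 Δ1=11111101 | 1Δ
t=2: Δ0=11111101 Δ1=11111111 Δ2=11111110 Δ3=11110110 | 3Δ
t=3: Δ0=11110110 Δ1=11110100 | 1Δ
t=4: Δ0=11110100 Δ1=11110110 Δ2=11110111 Δ3=11111111 | 3Δ
t=5: Δ0=11111111 Δ1=11111101 | 1Δ
t=6: Δ0=11111101 Δ1=11111111 Δ2=11111110 Δ3=11110110 | 3Δ
t=7: Δ0=11110110 Δ1=11110100 | 1Δ
t=8: Δ0=11110100 Δ1=11110110 Δ2=11110111 Δ3=11111111 | 3Δ
t=9: Δ0=11111111 Δ1=11111101 | 1Δ
t=10: Δ0=11111101 Δ1=11111111 Δ2=11111110 Δ3=11110110 | 3Δ
t=11: Δ0=11110110 Δ1=11110100 | 1Δ
t=12: Δ0=11110100 Δ1=11110110 Δ2=11110111 Δ3=11111111 | 3Δ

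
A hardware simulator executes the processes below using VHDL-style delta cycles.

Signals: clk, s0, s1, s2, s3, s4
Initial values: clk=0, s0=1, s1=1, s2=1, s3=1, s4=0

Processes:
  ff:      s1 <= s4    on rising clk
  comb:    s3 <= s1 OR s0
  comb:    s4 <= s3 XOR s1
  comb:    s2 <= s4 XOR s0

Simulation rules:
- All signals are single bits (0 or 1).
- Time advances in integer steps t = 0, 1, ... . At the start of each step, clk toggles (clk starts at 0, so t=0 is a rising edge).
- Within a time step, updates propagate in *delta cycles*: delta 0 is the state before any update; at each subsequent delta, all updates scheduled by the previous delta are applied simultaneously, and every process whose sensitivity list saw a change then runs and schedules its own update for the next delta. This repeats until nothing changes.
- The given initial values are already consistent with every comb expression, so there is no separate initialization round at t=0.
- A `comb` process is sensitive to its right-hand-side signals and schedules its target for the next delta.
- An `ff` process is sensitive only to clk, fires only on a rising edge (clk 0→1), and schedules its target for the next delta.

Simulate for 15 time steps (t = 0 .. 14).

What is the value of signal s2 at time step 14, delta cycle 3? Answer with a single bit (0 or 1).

0

t=0 Δ0: s3=1 s4=0 s0=1 s2=1 clk=0 s1=1
  Δ1: clk:0→1
  Δ2: s1:1→0
  Δ3: s4:0→1
  Δ4: s2:1→0
  (4Δ to stable)
t=1 Δ0: s3=1 s4=1 s0=1 s2=0 clk=1 s1=0
  Δ1: clk:1→0
  (1Δ to stable)
t=2 Δ0: s3=1 s4=1 s0=1 s2=0 clk=0 s1=0
  Δ1: clk:0→1
  Δ2: s1:0→1
  Δ3: s4:1→0
  Δ4: s2:0→1
  (4Δ to stable)
t=3 Δ0: s3=1 s4=0 s0=1 s2=1 clk=1 s1=1
  Δ1: clk:1→0
  (1Δ to stable)
t=4 Δ0: s3=1 s4=0 s0=1 s2=1 clk=0 s1=1
  Δ1: clk:0→1
  Δ2: s1:1→0
  Δ3: s4:0→1
  Δ4: s2:1→0
  (4Δ to stable)
t=5 Δ0: s3=1 s4=1 s0=1 s2=0 clk=1 s1=0
  Δ1: clk:1→0
  (1Δ to stable)
t=6 Δ0: s3=1 s4=1 s0=1 s2=0 clk=0 s1=0
  Δ1: clk:0→1
  Δ2: s1:0→1
  Δ3: s4:1→0
  Δ4: s2:0→1
  (4Δ to stable)
t=7 Δ0: s3=1 s4=0 s0=1 s2=1 clk=1 s1=1
  Δ1: clk:1→0
  (1Δ to stable)
t=8 Δ0: s3=1 s4=0 s0=1 s2=1 clk=0 s1=1
  Δ1: clk:0→1
  Δ2: s1:1→0
  Δ3: s4:0→1
  Δ4: s2:1→0
  (4Δ to stable)
t=9 Δ0: s3=1 s4=1 s0=1 s2=0 clk=1 s1=0
  Δ1: clk:1→0
  (1Δ to stable)
t=10 Δ0: s3=1 s4=1 s0=1 s2=0 clk=0 s1=0
  Δ1: clk:0→1
  Δ2: s1:0→1
  Δ3: s4:1→0
  Δ4: s2:0→1
  (4Δ to stable)
t=11 Δ0: s3=1 s4=0 s0=1 s2=1 clk=1 s1=1
  Δ1: clk:1→0
  (1Δ to stable)
t=12 Δ0: s3=1 s4=0 s0=1 s2=1 clk=0 s1=1
  Δ1: clk:0→1
  Δ2: s1:1→0
  Δ3: s4:0→1
  Δ4: s2:1→0
  (4Δ to stable)
t=13 Δ0: s3=1 s4=1 s0=1 s2=0 clk=1 s1=0
  Δ1: clk:1→0
  (1Δ to stable)
t=14 Δ0: s3=1 s4=1 s0=1 s2=0 clk=0 s1=0
  Δ1: clk:0→1
  Δ2: s1:0→1
  Δ3: s4:1→0
  Δ4: s2:0→1
  (4Δ to stable)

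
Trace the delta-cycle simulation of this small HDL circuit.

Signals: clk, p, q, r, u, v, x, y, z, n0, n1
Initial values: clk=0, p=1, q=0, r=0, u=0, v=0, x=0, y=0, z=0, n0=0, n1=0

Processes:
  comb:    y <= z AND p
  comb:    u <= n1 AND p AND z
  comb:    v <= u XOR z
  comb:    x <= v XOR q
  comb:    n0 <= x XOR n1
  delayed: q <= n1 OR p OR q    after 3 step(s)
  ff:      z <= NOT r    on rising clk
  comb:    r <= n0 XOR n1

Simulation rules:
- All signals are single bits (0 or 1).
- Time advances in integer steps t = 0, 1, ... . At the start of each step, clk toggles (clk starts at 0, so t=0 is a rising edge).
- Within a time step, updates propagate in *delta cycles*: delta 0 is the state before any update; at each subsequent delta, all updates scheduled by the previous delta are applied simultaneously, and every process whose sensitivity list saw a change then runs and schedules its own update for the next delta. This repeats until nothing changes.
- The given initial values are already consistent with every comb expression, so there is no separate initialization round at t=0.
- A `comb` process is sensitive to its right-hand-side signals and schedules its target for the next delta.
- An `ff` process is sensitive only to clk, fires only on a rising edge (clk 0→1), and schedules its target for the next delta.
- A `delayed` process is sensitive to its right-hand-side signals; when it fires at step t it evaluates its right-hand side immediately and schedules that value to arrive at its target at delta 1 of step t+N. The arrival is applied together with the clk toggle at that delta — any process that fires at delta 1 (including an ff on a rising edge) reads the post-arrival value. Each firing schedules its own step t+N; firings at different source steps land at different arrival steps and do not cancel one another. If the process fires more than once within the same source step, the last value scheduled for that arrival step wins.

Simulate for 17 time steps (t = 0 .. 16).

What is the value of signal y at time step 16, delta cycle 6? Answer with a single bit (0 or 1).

[bits: y,v,r,clk,u,x,p,z,q,n0,n1]
t=0: Δ0=00000010000 Δ1=00010010000 Δ2=00010011000 Δ3=11010011000 Δ4=11010111000 Δ5=11010111010 Δ6=11110111010 | 6Δ
t=1: Δ0=11110111010 Δ1=11100111010 | 1Δ
t=2: Δ0=11100111010 Δ1=11110111010 Δ2=11110110010 Δ3=00110110010 Δ4=00110010010 Δ5=00110010000 Δ6=00010010000 | 6Δ
t=3: Δ0=00010010000 Δ1=00000010000 | 1Δ
t=4: Δ0=00000010000 Δ1=00010010000 Δ2=00010011000 Δ3=11010011000 Δ4=11010111000 Δ5=11010111010 Δ6=11110111010 | 6Δ
t=5: Δ0=11110111010 Δ1=11100111010 | 1Δ
t=6: Δ0=11100111010 Δ1=11110111010 Δ2=11110110010 Δ3=00110110010 Δ4=00110010010 Δ5=00110010000 Δ6=00010010000 | 6Δ
t=7: Δ0=00010010000 Δ1=00000010000 | 1Δ
t=8: Δ0=00000010000 Δ1=00010010000 Δ2=00010011000 Δ3=11010011000 Δ4=11010111000 Δ5=11010111010 Δ6=11110111010 | 6Δ
t=9: Δ0=11110111010 Δ1=11100111010 | 1Δ
t=10: Δ0=11100111010 Δ1=11110111010 Δ2=11110110010 Δ3=00110110010 Δ4=00110010010 Δ5=00110010000 Δ6=00010010000 | 6Δ
t=11: Δ0=00010010000 Δ1=00000010000 | 1Δ
t=12: Δ0=00000010000 Δ1=00010010000 Δ2=00010011000 Δ3=11010011000 Δ4=11010111000 Δ5=11010111010 Δ6=11110111010 | 6Δ
t=13: Δ0=11110111010 Δ1=11100111010 | 1Δ
t=14: Δ0=11100111010 Δ1=11110111010 Δ2=11110110010 Δ3=00110110010 Δ4=00110010010 Δ5=00110010000 Δ6=00010010000 | 6Δ
t=15: Δ0=00010010000 Δ1=00000010000 | 1Δ
t=16: Δ0=00000010000 Δ1=00010010000 Δ2=00010011000 Δ3=11010011000 Δ4=11010111000 Δ5=11010111010 Δ6=11110111010 | 6Δ

1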